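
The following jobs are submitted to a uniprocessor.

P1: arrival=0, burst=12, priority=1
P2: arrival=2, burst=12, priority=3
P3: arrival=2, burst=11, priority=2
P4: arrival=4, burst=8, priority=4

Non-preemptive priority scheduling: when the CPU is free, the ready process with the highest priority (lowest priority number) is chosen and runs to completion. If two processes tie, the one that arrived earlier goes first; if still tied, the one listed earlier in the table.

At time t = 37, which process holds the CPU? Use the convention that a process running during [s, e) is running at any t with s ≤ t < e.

P4

Schedule: | P1 0-12 | P3 12-23 | P2 23-35 | P4 35-43 |
Completion: P1=12  P2=35  P3=23  P4=43
Turnaround (C−A): P1=12  P2=33  P3=21  P4=39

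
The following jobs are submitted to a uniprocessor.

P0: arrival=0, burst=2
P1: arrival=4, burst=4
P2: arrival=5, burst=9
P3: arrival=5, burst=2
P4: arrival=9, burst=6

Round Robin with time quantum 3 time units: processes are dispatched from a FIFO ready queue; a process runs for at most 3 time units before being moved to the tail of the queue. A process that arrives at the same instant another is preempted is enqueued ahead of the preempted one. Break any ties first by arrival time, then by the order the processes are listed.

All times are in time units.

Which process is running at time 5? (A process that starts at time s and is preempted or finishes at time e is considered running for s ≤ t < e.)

P1

Gantt: | P0 0-2 | idle 2-4 | P1 4-7 | P2 7-10 | P3 10-12 | P1 12-13 | P4 13-16 | P2 16-19 | P4 19-22 | P2 22-25 |
Completion: P0=2  P1=13  P2=25  P3=12  P4=22
Turnaround (C−A): P0=2  P1=9  P2=20  P3=7  P4=13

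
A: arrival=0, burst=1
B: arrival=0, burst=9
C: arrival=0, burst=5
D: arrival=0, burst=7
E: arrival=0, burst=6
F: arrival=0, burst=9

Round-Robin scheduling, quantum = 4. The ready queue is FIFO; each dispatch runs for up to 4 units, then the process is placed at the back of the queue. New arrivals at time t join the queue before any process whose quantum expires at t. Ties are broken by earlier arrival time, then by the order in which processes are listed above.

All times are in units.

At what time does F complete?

37

Schedule: | A 0-1 | B 1-5 | C 5-9 | D 9-13 | E 13-17 | F 17-21 | B 21-25 | C 25-26 | D 26-29 | E 29-31 | F 31-35 | B 35-36 | F 36-37 |
Completion: A=1  B=36  C=26  D=29  E=31  F=37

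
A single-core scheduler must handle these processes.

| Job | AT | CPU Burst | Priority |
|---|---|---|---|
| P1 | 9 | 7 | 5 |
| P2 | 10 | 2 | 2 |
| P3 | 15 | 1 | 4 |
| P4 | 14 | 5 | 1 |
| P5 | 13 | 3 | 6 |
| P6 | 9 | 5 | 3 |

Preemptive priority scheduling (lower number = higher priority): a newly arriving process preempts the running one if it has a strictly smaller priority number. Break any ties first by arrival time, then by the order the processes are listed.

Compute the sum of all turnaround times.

Schedule: | idle 0-9 | P6 9-10 | P2 10-12 | P6 12-14 | P4 14-19 | P6 19-21 | P3 21-22 | P1 22-29 | P5 29-32 |
Completion: P1=29  P2=12  P3=22  P4=19  P5=32  P6=21
Turnaround (C−A): P1=20  P2=2  P3=7  P4=5  P5=19  P6=12
Turnaround = completion − arrival: P1=20, P2=2, P3=7, P4=5, P5=19, P6=12
Total turnaround = 20 + 2 + 7 + 5 + 19 + 12 = 65

65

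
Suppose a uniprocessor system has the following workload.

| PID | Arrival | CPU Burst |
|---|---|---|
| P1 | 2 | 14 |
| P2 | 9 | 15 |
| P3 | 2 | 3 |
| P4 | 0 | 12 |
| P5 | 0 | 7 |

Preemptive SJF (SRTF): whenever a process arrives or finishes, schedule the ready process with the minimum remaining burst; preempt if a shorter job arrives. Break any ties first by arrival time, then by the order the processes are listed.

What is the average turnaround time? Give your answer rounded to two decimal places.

Schedule: | P5 0-2 | P3 2-5 | P5 5-10 | P4 10-22 | P1 22-36 | P2 36-51 |
Completion: P1=36  P2=51  P3=5  P4=22  P5=10
Turnaround (C−A): P1=34  P2=42  P3=3  P4=22  P5=10
Turnaround times: P1=34, P2=42, P3=3, P4=22, P5=10
Average turnaround = (34+42+3+22+10) / 5 = 111/5 = 22.20

22.20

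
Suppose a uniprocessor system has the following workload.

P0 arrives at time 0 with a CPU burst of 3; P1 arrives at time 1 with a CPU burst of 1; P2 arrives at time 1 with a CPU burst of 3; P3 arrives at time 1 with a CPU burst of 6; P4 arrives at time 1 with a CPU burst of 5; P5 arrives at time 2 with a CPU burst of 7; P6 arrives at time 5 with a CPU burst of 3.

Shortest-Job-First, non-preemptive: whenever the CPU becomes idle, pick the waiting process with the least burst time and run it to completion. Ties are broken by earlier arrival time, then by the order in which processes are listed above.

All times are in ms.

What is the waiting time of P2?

Schedule: | P0 0-3 | P1 3-4 | P2 4-7 | P6 7-10 | P4 10-15 | P3 15-21 | P5 21-28 |
Completion: P0=3  P1=4  P2=7  P3=21  P4=15  P5=28  P6=10
Turnaround (C−A): P0=3  P1=3  P2=6  P3=20  P4=14  P5=26  P6=5
Waiting(P2) = turnaround − burst = 6 − 3 = 3

3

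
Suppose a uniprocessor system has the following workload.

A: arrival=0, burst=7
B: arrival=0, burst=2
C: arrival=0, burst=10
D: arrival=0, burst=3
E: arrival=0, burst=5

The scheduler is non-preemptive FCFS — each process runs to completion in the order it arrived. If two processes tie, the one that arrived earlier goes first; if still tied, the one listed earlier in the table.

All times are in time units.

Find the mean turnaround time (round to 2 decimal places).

Schedule: | A 0-7 | B 7-9 | C 9-19 | D 19-22 | E 22-27 |
Completion: A=7  B=9  C=19  D=22  E=27
Turnaround (C−A): A=7  B=9  C=19  D=22  E=27
Turnaround times: A=7, B=9, C=19, D=22, E=27
Average turnaround = (7+9+19+22+27) / 5 = 84/5 = 16.80

16.80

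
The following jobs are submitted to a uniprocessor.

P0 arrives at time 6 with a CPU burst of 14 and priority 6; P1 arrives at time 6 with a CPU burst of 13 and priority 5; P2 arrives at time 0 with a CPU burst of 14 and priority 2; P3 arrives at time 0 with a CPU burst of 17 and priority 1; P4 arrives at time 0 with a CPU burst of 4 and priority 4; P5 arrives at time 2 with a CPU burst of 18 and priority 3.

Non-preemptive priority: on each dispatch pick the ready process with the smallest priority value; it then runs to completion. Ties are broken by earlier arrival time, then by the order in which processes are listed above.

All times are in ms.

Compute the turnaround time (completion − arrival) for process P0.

74

Gantt: | P3 0-17 | P2 17-31 | P5 31-49 | P4 49-53 | P1 53-66 | P0 66-80 |
Completion: P0=80  P1=66  P2=31  P3=17  P4=53  P5=49
Turnaround (C−A): P0=74  P1=60  P2=31  P3=17  P4=53  P5=47
Turnaround(P0) = completion − arrival = 80 − 6 = 74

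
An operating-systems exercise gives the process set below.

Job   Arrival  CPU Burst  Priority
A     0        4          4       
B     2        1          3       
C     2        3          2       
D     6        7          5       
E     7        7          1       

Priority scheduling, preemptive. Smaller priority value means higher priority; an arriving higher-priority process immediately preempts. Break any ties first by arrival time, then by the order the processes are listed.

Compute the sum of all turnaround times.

Timeline: | A 0-2 | C 2-5 | B 5-6 | A 6-7 | E 7-14 | A 14-15 | D 15-22 |
Completion: A=15  B=6  C=5  D=22  E=14
Turnaround (C−A): A=15  B=4  C=3  D=16  E=7
Turnaround = completion − arrival: A=15, B=4, C=3, D=16, E=7
Total turnaround = 15 + 4 + 3 + 16 + 7 = 45

45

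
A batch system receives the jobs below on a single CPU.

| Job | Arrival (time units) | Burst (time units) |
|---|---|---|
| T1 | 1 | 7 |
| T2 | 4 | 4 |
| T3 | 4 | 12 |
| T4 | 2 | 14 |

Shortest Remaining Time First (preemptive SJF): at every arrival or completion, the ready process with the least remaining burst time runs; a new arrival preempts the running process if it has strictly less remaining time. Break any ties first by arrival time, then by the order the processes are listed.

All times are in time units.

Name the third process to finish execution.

T3

Schedule: | idle 0-1 | T1 1-8 | T2 8-12 | T3 12-24 | T4 24-38 |
Completion: T1=8  T2=12  T3=24  T4=38
Turnaround (C−A): T1=7  T2=8  T3=20  T4=36
Finish order: T1 → T2 → T3 → T4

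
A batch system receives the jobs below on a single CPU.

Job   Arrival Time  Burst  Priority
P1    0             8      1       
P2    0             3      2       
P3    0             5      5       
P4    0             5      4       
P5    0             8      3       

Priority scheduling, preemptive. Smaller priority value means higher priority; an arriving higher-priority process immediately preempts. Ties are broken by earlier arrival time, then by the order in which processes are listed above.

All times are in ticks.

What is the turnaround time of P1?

8

Timeline: | P1 0-8 | P2 8-11 | P5 11-19 | P4 19-24 | P3 24-29 |
Completion: P1=8  P2=11  P3=29  P4=24  P5=19
Turnaround (C−A): P1=8  P2=11  P3=29  P4=24  P5=19
Turnaround(P1) = completion − arrival = 8 − 0 = 8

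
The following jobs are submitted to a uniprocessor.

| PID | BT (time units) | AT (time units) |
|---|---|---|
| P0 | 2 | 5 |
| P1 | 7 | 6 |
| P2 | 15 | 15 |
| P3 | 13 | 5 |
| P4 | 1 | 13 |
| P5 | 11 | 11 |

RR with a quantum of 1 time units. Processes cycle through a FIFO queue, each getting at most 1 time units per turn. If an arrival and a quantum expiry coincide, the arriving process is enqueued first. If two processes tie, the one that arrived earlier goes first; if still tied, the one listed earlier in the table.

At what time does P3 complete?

47

Timeline: | idle 0-5 | P0 5-6 | P3 6-7 | P1 7-8 | P0 8-9 | P3 9-10 | P1 10-11 | P3 11-12 | P5 12-13 | P1 13-14 | P3 14-15 | P4 15-16 | P5 16-17 | P1 17-18 | P2 18-19 | P3 19-20 | P5 20-21 | P1 21-22 | P2 22-23 | P3 23-24 | P5 24-25 | P1 25-26 | P2 26-27 | P3 27-28 | P5 28-29 | P1 29-30 | P2 30-31 | P3 31-32 | P5 32-33 | P2 33-34 | P3 34-35 | P5 35-36 | P2 36-37 | P3 37-38 | P5 38-39 | P2 39-40 | P3 40-41 | P5 41-42 | P2 42-43 | P3 43-44 | P5 44-45 | P2 45-46 | P3 46-47 | P5 47-48 | P2 48-54 |
Completion: P0=9  P1=30  P2=54  P3=47  P4=16  P5=48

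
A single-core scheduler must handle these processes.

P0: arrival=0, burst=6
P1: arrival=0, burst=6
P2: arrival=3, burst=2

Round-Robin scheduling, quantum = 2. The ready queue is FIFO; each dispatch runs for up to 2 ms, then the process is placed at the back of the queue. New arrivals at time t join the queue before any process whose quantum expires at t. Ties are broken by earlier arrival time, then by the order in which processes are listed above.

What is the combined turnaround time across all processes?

31

Gantt: | P0 0-2 | P1 2-4 | P0 4-6 | P2 6-8 | P1 8-10 | P0 10-12 | P1 12-14 |
Completion: P0=12  P1=14  P2=8
Turnaround = completion − arrival: P0=12, P1=14, P2=5
Total turnaround = 12 + 14 + 5 = 31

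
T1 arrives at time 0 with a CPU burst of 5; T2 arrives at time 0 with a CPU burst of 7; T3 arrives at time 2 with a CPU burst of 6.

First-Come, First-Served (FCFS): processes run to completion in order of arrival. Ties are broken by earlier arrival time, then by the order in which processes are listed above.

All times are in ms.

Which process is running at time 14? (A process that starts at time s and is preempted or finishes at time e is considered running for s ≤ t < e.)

Gantt: | T1 0-5 | T2 5-12 | T3 12-18 |
Completion: T1=5  T2=12  T3=18

T3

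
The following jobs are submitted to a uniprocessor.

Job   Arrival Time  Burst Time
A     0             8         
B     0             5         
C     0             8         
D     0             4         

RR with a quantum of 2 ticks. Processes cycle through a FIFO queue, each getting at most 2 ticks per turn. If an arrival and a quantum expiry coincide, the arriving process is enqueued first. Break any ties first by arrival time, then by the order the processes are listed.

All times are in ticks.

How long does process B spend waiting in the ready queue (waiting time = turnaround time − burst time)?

14

Schedule: | A 0-2 | B 2-4 | C 4-6 | D 6-8 | A 8-10 | B 10-12 | C 12-14 | D 14-16 | A 16-18 | B 18-19 | C 19-21 | A 21-23 | C 23-25 |
Completion: A=23  B=19  C=25  D=16
Waiting(B) = turnaround − burst = 19 − 5 = 14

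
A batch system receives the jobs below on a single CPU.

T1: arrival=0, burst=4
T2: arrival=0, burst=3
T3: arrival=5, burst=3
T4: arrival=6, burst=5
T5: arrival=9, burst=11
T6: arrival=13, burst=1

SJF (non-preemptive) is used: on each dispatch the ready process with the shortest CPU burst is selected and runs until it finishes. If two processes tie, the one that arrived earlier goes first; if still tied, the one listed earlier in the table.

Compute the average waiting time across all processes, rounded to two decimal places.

3.00

Schedule: | T2 0-3 | T1 3-7 | T3 7-10 | T4 10-15 | T6 15-16 | T5 16-27 |
Completion: T1=7  T2=3  T3=10  T4=15  T5=27  T6=16
Waiting times: T1=3, T2=0, T3=2, T4=4, T5=7, T6=2
Average waiting = (3+0+2+4+7+2) / 6 = 18/6 = 3.00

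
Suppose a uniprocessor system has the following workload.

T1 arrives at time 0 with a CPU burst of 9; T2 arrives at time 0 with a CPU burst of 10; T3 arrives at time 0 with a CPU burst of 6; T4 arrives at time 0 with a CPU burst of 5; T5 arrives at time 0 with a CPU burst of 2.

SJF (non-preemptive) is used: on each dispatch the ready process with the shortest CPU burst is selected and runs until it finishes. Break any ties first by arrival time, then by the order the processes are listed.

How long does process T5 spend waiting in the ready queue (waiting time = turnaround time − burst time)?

Timeline: | T5 0-2 | T4 2-7 | T3 7-13 | T1 13-22 | T2 22-32 |
Completion: T1=22  T2=32  T3=13  T4=7  T5=2
Turnaround (C−A): T1=22  T2=32  T3=13  T4=7  T5=2
Waiting(T5) = turnaround − burst = 2 − 2 = 0

0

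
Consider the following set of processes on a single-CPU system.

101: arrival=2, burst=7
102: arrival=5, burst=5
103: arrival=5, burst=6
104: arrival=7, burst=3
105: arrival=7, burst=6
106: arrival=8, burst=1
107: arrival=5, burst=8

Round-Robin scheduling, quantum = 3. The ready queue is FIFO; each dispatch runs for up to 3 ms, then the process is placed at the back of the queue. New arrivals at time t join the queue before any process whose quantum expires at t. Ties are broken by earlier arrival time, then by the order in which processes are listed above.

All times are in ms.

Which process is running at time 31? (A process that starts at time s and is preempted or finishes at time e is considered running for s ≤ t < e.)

Gantt: | idle 0-2 | 101 2-5 | 102 5-8 | 103 8-11 | 107 11-14 | 101 14-17 | 104 17-20 | 105 20-23 | 106 23-24 | 102 24-26 | 103 26-29 | 107 29-32 | 101 32-33 | 105 33-36 | 107 36-38 |
Completion: 101=33  102=26  103=29  104=20  105=36  106=24  107=38

107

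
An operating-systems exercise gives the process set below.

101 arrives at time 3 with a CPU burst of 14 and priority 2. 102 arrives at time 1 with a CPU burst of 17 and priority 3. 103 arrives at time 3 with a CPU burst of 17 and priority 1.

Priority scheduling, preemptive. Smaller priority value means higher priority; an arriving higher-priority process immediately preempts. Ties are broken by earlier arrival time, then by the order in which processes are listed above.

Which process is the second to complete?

101

Gantt: | idle 0-1 | 102 1-3 | 103 3-20 | 101 20-34 | 102 34-49 |
Completion: 101=34  102=49  103=20
Turnaround (C−A): 101=31  102=48  103=17
Finish order: 103 → 101 → 102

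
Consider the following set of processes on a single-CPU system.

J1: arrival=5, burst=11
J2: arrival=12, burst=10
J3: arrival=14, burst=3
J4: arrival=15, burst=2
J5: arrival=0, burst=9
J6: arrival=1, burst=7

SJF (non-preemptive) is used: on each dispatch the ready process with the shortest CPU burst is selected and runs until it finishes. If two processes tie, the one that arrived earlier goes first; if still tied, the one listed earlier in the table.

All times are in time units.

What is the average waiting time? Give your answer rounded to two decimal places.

Schedule: | J5 0-9 | J6 9-16 | J4 16-18 | J3 18-21 | J2 21-31 | J1 31-42 |
Completion: J1=42  J2=31  J3=21  J4=18  J5=9  J6=16
Waiting times: J1=26, J2=9, J3=4, J4=1, J5=0, J6=8
Average waiting = (26+9+4+1+0+8) / 6 = 48/6 = 8.00

8.00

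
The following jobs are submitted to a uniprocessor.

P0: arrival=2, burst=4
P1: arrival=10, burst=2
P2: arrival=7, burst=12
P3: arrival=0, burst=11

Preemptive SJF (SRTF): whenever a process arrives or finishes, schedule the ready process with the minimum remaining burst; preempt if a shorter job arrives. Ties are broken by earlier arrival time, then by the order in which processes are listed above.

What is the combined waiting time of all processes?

Gantt: | P3 0-2 | P0 2-6 | P3 6-10 | P1 10-12 | P3 12-17 | P2 17-29 |
Completion: P0=6  P1=12  P2=29  P3=17
Waiting = turnaround − burst: P0=0, P1=0, P2=10, P3=6
Total waiting = 0 + 0 + 10 + 6 = 16

16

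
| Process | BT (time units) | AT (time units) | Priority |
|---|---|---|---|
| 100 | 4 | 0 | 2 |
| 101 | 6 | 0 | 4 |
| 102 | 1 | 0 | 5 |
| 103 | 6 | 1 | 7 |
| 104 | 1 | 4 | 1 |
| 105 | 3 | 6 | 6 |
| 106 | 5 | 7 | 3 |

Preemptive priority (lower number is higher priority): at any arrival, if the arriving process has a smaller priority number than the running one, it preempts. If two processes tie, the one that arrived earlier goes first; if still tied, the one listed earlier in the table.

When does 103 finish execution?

26

Gantt: | 100 0-4 | 104 4-5 | 101 5-7 | 106 7-12 | 101 12-16 | 102 16-17 | 105 17-20 | 103 20-26 |
Completion: 100=4  101=16  102=17  103=26  104=5  105=20  106=12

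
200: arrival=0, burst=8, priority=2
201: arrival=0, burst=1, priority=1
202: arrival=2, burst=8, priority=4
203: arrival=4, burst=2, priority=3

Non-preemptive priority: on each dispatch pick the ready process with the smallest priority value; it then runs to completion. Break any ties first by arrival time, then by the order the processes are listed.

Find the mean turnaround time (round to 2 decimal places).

8.50

Timeline: | 201 0-1 | 200 1-9 | 203 9-11 | 202 11-19 |
Completion: 200=9  201=1  202=19  203=11
Turnaround times: 200=9, 201=1, 202=17, 203=7
Average turnaround = (9+1+17+7) / 4 = 34/4 = 8.50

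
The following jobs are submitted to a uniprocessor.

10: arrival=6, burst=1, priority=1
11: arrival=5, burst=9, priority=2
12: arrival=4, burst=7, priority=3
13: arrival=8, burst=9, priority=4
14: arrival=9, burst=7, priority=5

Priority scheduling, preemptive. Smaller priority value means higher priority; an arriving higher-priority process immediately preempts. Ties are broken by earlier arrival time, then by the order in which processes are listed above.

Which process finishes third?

12

Gantt: | idle 0-4 | 12 4-5 | 11 5-6 | 10 6-7 | 11 7-15 | 12 15-21 | 13 21-30 | 14 30-37 |
Completion: 10=7  11=15  12=21  13=30  14=37
Turnaround (C−A): 10=1  11=10  12=17  13=22  14=28
Finish order: 10 → 11 → 12 → 13 → 14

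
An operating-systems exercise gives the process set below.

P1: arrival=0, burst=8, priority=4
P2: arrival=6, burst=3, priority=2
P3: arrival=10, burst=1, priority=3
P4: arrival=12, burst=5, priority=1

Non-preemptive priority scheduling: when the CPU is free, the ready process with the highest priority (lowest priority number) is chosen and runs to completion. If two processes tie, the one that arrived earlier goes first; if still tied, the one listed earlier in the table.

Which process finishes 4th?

Gantt: | P1 0-8 | P2 8-11 | P3 11-12 | P4 12-17 |
Completion: P1=8  P2=11  P3=12  P4=17
Finish order: P1 → P2 → P3 → P4

P4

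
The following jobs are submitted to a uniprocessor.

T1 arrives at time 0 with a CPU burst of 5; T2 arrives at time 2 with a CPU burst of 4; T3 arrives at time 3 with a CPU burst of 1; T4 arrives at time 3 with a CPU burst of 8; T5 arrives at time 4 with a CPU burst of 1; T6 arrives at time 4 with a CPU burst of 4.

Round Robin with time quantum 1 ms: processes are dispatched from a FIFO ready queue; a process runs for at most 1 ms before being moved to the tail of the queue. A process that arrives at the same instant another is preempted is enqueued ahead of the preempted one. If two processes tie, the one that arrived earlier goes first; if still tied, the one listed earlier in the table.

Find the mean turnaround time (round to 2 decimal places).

11.50

Timeline: | T1 0-2 | T2 2-3 | T1 3-4 | T3 4-5 | T4 5-6 | T2 6-7 | T5 7-8 | T6 8-9 | T1 9-10 | T4 10-11 | T2 11-12 | T6 12-13 | T1 13-14 | T4 14-15 | T2 15-16 | T6 16-17 | T4 17-18 | T6 18-19 | T4 19-23 |
Completion: T1=14  T2=16  T3=5  T4=23  T5=8  T6=19
Turnaround times: T1=14, T2=14, T3=2, T4=20, T5=4, T6=15
Average turnaround = (14+14+2+20+4+15) / 6 = 69/6 = 11.50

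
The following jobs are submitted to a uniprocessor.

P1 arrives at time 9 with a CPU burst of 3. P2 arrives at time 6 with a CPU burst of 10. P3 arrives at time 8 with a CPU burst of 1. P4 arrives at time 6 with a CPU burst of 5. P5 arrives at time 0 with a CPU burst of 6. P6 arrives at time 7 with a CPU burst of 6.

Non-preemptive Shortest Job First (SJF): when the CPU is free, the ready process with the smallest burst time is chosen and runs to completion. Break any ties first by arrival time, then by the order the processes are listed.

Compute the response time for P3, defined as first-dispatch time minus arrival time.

3

Schedule: | P5 0-6 | P4 6-11 | P3 11-12 | P1 12-15 | P6 15-21 | P2 21-31 |
Completion: P1=15  P2=31  P3=12  P4=11  P5=6  P6=21
Response(P3) = first start − arrival = 11 − 8 = 3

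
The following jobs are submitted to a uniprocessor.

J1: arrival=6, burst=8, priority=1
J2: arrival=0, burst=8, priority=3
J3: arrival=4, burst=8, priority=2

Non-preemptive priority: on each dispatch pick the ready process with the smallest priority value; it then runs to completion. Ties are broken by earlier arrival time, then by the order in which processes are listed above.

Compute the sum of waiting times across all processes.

Gantt: | J2 0-8 | J1 8-16 | J3 16-24 |
Completion: J1=16  J2=8  J3=24
Turnaround (C−A): J1=10  J2=8  J3=20
Waiting = turnaround − burst: J1=2, J2=0, J3=12
Total waiting = 2 + 0 + 12 = 14

14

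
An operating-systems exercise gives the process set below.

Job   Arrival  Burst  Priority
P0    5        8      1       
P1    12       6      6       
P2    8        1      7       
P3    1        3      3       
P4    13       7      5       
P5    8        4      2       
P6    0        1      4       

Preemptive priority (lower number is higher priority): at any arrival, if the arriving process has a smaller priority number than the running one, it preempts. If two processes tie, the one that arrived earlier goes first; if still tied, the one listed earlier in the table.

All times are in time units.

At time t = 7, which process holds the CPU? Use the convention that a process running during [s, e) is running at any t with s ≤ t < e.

Timeline: | P6 0-1 | P3 1-4 | idle 4-5 | P0 5-13 | P5 13-17 | P4 17-24 | P1 24-30 | P2 30-31 |
Completion: P0=13  P1=30  P2=31  P3=4  P4=24  P5=17  P6=1

P0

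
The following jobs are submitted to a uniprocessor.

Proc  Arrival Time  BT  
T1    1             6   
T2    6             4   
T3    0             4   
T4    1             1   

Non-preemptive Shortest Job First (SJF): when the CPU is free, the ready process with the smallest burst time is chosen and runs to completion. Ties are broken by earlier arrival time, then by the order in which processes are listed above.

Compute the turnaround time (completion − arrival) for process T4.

Gantt: | T3 0-4 | T4 4-5 | T1 5-11 | T2 11-15 |
Completion: T1=11  T2=15  T3=4  T4=5
Turnaround (C−A): T1=10  T2=9  T3=4  T4=4
Turnaround(T4) = completion − arrival = 5 − 1 = 4

4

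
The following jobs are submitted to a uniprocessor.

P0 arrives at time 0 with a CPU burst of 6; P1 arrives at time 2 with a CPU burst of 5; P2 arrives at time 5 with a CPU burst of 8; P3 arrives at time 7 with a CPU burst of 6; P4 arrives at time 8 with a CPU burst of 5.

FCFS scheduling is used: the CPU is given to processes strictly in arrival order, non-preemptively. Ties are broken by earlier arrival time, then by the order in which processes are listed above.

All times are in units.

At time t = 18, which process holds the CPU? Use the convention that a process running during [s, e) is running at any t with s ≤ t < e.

Gantt: | P0 0-6 | P1 6-11 | P2 11-19 | P3 19-25 | P4 25-30 |
Completion: P0=6  P1=11  P2=19  P3=25  P4=30

P2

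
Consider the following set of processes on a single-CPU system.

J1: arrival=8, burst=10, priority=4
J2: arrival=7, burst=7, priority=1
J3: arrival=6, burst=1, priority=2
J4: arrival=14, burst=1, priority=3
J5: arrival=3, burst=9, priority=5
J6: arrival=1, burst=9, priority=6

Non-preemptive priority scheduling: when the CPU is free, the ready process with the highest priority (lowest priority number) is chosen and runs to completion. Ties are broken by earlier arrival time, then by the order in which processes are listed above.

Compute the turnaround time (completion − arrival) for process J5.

35

Timeline: | idle 0-1 | J6 1-10 | J2 10-17 | J3 17-18 | J4 18-19 | J1 19-29 | J5 29-38 |
Completion: J1=29  J2=17  J3=18  J4=19  J5=38  J6=10
Turnaround(J5) = completion − arrival = 38 − 3 = 35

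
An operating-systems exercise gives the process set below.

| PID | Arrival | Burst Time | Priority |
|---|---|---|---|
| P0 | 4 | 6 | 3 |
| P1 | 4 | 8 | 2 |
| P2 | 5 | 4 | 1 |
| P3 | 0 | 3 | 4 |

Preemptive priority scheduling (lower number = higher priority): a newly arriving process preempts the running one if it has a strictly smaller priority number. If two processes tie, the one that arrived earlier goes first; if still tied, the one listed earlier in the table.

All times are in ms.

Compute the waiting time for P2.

0

Gantt: | P3 0-3 | idle 3-4 | P1 4-5 | P2 5-9 | P1 9-16 | P0 16-22 |
Completion: P0=22  P1=16  P2=9  P3=3
Turnaround (C−A): P0=18  P1=12  P2=4  P3=3
Waiting(P2) = turnaround − burst = 4 − 4 = 0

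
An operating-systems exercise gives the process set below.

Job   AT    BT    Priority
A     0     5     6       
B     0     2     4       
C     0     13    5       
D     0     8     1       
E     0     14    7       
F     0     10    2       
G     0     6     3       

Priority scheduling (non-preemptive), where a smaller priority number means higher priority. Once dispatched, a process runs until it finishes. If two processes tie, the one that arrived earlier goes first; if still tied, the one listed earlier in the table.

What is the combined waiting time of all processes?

Schedule: | D 0-8 | F 8-18 | G 18-24 | B 24-26 | C 26-39 | A 39-44 | E 44-58 |
Completion: A=44  B=26  C=39  D=8  E=58  F=18  G=24
Turnaround (C−A): A=44  B=26  C=39  D=8  E=58  F=18  G=24
Waiting = turnaround − burst: A=39, B=24, C=26, D=0, E=44, F=8, G=18
Total waiting = 39 + 24 + 26 + 0 + 44 + 8 + 18 = 159

159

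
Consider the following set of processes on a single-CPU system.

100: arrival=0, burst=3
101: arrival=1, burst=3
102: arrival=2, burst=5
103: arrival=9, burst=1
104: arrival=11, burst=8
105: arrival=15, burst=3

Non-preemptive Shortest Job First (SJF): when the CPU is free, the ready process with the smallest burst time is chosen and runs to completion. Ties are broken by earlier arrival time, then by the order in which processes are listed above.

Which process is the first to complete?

Schedule: | 100 0-3 | 101 3-6 | 102 6-11 | 103 11-12 | 104 12-20 | 105 20-23 |
Completion: 100=3  101=6  102=11  103=12  104=20  105=23
Finish order: 100 → 101 → 102 → 103 → 104 → 105

100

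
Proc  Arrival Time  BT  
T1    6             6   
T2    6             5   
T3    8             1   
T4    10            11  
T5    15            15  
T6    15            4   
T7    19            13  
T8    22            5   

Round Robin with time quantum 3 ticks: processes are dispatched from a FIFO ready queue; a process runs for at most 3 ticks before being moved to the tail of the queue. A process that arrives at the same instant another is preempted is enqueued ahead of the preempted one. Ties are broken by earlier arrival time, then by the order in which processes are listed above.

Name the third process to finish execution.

T2

Gantt: | idle 0-6 | T1 6-9 | T2 9-12 | T3 12-13 | T1 13-16 | T4 16-19 | T2 19-21 | T5 21-24 | T6 24-27 | T7 27-30 | T4 30-33 | T8 33-36 | T5 36-39 | T6 39-40 | T7 40-43 | T4 43-46 | T8 46-48 | T5 48-51 | T7 51-54 | T4 54-56 | T5 56-59 | T7 59-62 | T5 62-65 | T7 65-66 |
Completion: T1=16  T2=21  T3=13  T4=56  T5=65  T6=40  T7=66  T8=48
Turnaround (C−A): T1=10  T2=15  T3=5  T4=46  T5=50  T6=25  T7=47  T8=26
Finish order: T3 → T1 → T2 → T6 → T8 → T4 → T5 → T7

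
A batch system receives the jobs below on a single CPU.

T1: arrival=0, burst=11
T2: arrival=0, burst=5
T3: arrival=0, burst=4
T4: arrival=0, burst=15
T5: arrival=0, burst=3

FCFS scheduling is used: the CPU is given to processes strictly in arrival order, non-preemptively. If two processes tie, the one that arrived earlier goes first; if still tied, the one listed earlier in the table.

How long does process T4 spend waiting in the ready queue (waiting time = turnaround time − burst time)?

Gantt: | T1 0-11 | T2 11-16 | T3 16-20 | T4 20-35 | T5 35-38 |
Completion: T1=11  T2=16  T3=20  T4=35  T5=38
Waiting(T4) = turnaround − burst = 35 − 15 = 20

20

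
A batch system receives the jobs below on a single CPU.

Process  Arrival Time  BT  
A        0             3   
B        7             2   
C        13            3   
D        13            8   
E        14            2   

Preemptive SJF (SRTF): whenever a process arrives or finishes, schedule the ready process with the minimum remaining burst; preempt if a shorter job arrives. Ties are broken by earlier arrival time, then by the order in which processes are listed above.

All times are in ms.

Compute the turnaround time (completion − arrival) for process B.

Gantt: | A 0-3 | idle 3-7 | B 7-9 | idle 9-13 | C 13-16 | E 16-18 | D 18-26 |
Completion: A=3  B=9  C=16  D=26  E=18
Turnaround (C−A): A=3  B=2  C=3  D=13  E=4
Turnaround(B) = completion − arrival = 9 − 7 = 2

2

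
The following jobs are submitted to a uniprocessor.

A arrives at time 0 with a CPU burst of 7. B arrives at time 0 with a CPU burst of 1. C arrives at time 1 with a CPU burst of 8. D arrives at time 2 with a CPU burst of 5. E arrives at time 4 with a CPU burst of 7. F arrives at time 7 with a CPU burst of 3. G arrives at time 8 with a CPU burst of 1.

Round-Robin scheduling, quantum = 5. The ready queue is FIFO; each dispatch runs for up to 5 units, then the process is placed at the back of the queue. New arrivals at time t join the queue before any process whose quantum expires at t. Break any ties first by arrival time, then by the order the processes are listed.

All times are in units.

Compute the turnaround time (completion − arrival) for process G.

19

Schedule: | A 0-5 | B 5-6 | C 6-11 | D 11-16 | E 16-21 | A 21-23 | F 23-26 | G 26-27 | C 27-30 | E 30-32 |
Completion: A=23  B=6  C=30  D=16  E=32  F=26  G=27
Turnaround (C−A): A=23  B=6  C=29  D=14  E=28  F=19  G=19
Turnaround(G) = completion − arrival = 27 − 8 = 19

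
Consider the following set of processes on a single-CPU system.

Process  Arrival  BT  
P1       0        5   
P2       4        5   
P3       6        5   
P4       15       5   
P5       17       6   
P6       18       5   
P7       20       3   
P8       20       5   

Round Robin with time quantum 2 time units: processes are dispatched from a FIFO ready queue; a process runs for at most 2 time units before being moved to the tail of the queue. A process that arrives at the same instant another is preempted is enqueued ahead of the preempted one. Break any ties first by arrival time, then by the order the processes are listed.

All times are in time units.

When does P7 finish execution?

35

Schedule: | P1 0-4 | P2 4-6 | P1 6-7 | P3 7-9 | P2 9-11 | P3 11-13 | P2 13-14 | P3 14-15 | P4 15-17 | P5 17-19 | P4 19-21 | P6 21-23 | P5 23-25 | P7 25-27 | P8 27-29 | P4 29-30 | P6 30-32 | P5 32-34 | P7 34-35 | P8 35-37 | P6 37-38 | P8 38-39 |
Completion: P1=7  P2=14  P3=15  P4=30  P5=34  P6=38  P7=35  P8=39
Turnaround (C−A): P1=7  P2=10  P3=9  P4=15  P5=17  P6=20  P7=15  P8=19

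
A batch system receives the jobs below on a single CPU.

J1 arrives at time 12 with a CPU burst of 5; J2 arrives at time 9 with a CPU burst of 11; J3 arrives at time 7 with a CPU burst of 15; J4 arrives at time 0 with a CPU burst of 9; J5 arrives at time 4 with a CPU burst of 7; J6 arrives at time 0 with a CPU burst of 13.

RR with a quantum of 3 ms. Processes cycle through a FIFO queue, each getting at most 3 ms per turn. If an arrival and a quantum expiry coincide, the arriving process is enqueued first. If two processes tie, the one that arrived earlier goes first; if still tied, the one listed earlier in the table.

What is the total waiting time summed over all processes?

184

Schedule: | J4 0-3 | J6 3-6 | J4 6-9 | J5 9-12 | J6 12-15 | J3 15-18 | J2 18-21 | J4 21-24 | J1 24-27 | J5 27-30 | J6 30-33 | J3 33-36 | J2 36-39 | J1 39-41 | J5 41-42 | J6 42-45 | J3 45-48 | J2 48-51 | J6 51-52 | J3 52-55 | J2 55-57 | J3 57-60 |
Completion: J1=41  J2=57  J3=60  J4=24  J5=42  J6=52
Turnaround (C−A): J1=29  J2=48  J3=53  J4=24  J5=38  J6=52
Waiting = turnaround − burst: J1=24, J2=37, J3=38, J4=15, J5=31, J6=39
Total waiting = 24 + 37 + 38 + 15 + 31 + 39 = 184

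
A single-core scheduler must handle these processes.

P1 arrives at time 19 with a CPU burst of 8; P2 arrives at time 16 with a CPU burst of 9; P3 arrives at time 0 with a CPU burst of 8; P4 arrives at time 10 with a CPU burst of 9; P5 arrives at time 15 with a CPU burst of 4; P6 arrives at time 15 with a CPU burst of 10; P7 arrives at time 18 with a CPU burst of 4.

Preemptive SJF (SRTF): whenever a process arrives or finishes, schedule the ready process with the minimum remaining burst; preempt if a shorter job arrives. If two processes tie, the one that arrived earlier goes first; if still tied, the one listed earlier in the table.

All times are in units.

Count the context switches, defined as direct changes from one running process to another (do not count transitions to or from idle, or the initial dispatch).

5

Timeline: | P3 0-8 | idle 8-10 | P4 10-19 | P5 19-23 | P7 23-27 | P1 27-35 | P2 35-44 | P6 44-54 |
Completion: P1=35  P2=44  P3=8  P4=19  P5=23  P6=54  P7=27
Turnaround (C−A): P1=16  P2=28  P3=8  P4=9  P5=8  P6=39  P7=9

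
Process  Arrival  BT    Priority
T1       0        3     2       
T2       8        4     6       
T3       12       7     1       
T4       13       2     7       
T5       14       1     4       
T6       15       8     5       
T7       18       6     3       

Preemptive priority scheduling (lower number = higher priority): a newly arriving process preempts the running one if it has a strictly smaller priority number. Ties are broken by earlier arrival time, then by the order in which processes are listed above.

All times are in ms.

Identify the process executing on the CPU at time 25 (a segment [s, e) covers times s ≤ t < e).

T5

Gantt: | T1 0-3 | idle 3-8 | T2 8-12 | T3 12-19 | T7 19-25 | T5 25-26 | T6 26-34 | T4 34-36 |
Completion: T1=3  T2=12  T3=19  T4=36  T5=26  T6=34  T7=25
Turnaround (C−A): T1=3  T2=4  T3=7  T4=23  T5=12  T6=19  T7=7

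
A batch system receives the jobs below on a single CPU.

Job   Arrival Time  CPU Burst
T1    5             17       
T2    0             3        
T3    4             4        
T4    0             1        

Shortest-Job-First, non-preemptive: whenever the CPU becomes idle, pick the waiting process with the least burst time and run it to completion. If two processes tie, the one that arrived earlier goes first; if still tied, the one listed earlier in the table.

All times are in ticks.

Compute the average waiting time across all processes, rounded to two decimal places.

1.00

Timeline: | T4 0-1 | T2 1-4 | T3 4-8 | T1 8-25 |
Completion: T1=25  T2=4  T3=8  T4=1
Turnaround (C−A): T1=20  T2=4  T3=4  T4=1
Waiting times: T1=3, T2=1, T3=0, T4=0
Average waiting = (3+1+0+0) / 4 = 4/4 = 1.00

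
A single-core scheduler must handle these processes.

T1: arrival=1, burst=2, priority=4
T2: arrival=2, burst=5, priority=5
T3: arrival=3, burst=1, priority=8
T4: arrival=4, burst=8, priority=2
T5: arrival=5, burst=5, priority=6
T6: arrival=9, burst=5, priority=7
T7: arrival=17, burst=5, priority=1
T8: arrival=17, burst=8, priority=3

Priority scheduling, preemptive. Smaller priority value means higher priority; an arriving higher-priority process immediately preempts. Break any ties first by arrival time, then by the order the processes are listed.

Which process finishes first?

Timeline: | idle 0-1 | T1 1-3 | T2 3-4 | T4 4-12 | T2 12-16 | T5 16-17 | T7 17-22 | T8 22-30 | T5 30-34 | T6 34-39 | T3 39-40 |
Completion: T1=3  T2=16  T3=40  T4=12  T5=34  T6=39  T7=22  T8=30
Turnaround (C−A): T1=2  T2=14  T3=37  T4=8  T5=29  T6=30  T7=5  T8=13
Finish order: T1 → T4 → T2 → T7 → T8 → T5 → T6 → T3

T1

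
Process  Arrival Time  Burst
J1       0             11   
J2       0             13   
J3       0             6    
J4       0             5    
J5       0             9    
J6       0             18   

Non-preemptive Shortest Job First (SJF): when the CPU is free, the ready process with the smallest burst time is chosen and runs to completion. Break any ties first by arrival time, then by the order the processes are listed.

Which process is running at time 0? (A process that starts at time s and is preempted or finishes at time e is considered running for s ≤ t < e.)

J4

Timeline: | J4 0-5 | J3 5-11 | J5 11-20 | J1 20-31 | J2 31-44 | J6 44-62 |
Completion: J1=31  J2=44  J3=11  J4=5  J5=20  J6=62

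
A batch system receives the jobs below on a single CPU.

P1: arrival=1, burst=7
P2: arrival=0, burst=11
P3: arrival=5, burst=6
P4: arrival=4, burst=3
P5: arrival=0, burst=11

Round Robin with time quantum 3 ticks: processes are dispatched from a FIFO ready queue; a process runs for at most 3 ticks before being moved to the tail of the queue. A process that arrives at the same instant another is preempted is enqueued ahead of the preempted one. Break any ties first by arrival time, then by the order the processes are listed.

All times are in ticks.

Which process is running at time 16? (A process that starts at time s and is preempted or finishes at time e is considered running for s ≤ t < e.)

P3

Schedule: | P2 0-3 | P5 3-6 | P1 6-9 | P2 9-12 | P4 12-15 | P3 15-18 | P5 18-21 | P1 21-24 | P2 24-27 | P3 27-30 | P5 30-33 | P1 33-34 | P2 34-36 | P5 36-38 |
Completion: P1=34  P2=36  P3=30  P4=15  P5=38
Turnaround (C−A): P1=33  P2=36  P3=25  P4=11  P5=38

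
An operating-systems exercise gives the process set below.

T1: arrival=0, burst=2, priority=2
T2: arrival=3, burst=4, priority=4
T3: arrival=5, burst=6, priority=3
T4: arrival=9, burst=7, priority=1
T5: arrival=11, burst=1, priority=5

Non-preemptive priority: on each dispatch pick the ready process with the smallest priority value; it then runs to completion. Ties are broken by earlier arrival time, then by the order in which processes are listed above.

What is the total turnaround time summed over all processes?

35

Timeline: | T1 0-2 | idle 2-3 | T2 3-7 | T3 7-13 | T4 13-20 | T5 20-21 |
Completion: T1=2  T2=7  T3=13  T4=20  T5=21
Turnaround (C−A): T1=2  T2=4  T3=8  T4=11  T5=10
Turnaround = completion − arrival: T1=2, T2=4, T3=8, T4=11, T5=10
Total turnaround = 2 + 4 + 8 + 11 + 10 = 35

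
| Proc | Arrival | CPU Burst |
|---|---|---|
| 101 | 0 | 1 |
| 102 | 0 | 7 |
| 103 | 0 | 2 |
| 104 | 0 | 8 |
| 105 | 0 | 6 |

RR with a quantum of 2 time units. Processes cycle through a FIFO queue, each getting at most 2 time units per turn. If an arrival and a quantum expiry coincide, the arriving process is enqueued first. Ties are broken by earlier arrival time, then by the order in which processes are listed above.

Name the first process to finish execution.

101

Timeline: | 101 0-1 | 102 1-3 | 103 3-5 | 104 5-7 | 105 7-9 | 102 9-11 | 104 11-13 | 105 13-15 | 102 15-17 | 104 17-19 | 105 19-21 | 102 21-22 | 104 22-24 |
Completion: 101=1  102=22  103=5  104=24  105=21
Turnaround (C−A): 101=1  102=22  103=5  104=24  105=21
Finish order: 101 → 103 → 105 → 102 → 104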